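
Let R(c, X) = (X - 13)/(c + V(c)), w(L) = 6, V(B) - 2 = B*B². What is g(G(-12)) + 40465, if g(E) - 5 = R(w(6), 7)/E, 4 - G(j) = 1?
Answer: 4532639/112 ≈ 40470.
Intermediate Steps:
V(B) = 2 + B³ (V(B) = 2 + B*B² = 2 + B³)
G(j) = 3 (G(j) = 4 - 1*1 = 4 - 1 = 3)
R(c, X) = (-13 + X)/(2 + c + c³) (R(c, X) = (X - 13)/(c + (2 + c³)) = (-13 + X)/(2 + c + c³))
g(E) = 5 - 3/(112*E) (g(E) = 5 + ((-13 + 7)/(2 + 6 + 6³))/E = 5 + (-6/(2 + 6 + 216))/E = 5 + (-6/224)/E = 5 + ((1/224)*(-6))/E = 5 - 3/(112*E))
g(G(-12)) + 40465 = (5 - 3/112/3) + 40465 = (5 - 3/112*⅓) + 40465 = (5 - 1/112) + 40465 = 559/112 + 40465 = 4532639/112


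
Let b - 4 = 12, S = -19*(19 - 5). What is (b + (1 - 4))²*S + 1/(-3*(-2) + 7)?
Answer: -584401/13 ≈ -44954.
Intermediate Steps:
S = -266 (S = -19*14 = -266)
b = 16 (b = 4 + 12 = 16)
(b + (1 - 4))²*S + 1/(-3*(-2) + 7) = (16 + (1 - 4))²*(-266) + 1/(-3*(-2) + 7) = (16 - 3)²*(-266) + 1/(6 + 7) = 13²*(-266) + 1/13 = 169*(-266) + 1/13 = -44954 + 1/13 = -584401/13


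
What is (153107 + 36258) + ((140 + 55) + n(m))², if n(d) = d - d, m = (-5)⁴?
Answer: 227390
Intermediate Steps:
m = 625
n(d) = 0
(153107 + 36258) + ((140 + 55) + n(m))² = (153107 + 36258) + ((140 + 55) + 0)² = 189365 + (195 + 0)² = 189365 + 195² = 189365 + 38025 = 227390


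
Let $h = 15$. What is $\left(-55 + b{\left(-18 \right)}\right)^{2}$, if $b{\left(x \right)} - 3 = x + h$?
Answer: $3025$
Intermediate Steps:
$b{\left(x \right)} = 18 + x$ ($b{\left(x \right)} = 3 + \left(x + 15\right) = 3 + \left(15 + x\right) = 18 + x$)
$\left(-55 + b{\left(-18 \right)}\right)^{2} = \left(-55 + \left(18 - 18\right)\right)^{2} = \left(-55 + 0\right)^{2} = \left(-55\right)^{2} = 3025$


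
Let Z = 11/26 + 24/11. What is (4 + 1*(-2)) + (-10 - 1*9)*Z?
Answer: -13583/286 ≈ -47.493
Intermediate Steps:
Z = 745/286 (Z = 11*(1/26) + 24*(1/11) = 11/26 + 24/11 = 745/286 ≈ 2.6049)
(4 + 1*(-2)) + (-10 - 1*9)*Z = (4 + 1*(-2)) + (-10 - 1*9)*(745/286) = (4 - 2) + (-10 - 9)*(745/286) = 2 - 19*745/286 = 2 - 14155/286 = -13583/286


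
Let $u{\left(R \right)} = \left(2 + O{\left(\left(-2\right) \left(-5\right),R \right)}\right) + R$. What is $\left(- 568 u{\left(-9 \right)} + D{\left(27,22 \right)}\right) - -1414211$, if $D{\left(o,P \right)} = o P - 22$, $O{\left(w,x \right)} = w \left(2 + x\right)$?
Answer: $1458519$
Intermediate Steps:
$D{\left(o,P \right)} = -22 + P o$ ($D{\left(o,P \right)} = P o - 22 = -22 + P o$)
$u{\left(R \right)} = 22 + 11 R$ ($u{\left(R \right)} = \left(2 + \left(-2\right) \left(-5\right) \left(2 + R\right)\right) + R = \left(2 + 10 \left(2 + R\right)\right) + R = \left(2 + \left(20 + 10 R\right)\right) + R = \left(22 + 10 R\right) + R = 22 + 11 R$)
$\left(- 568 u{\left(-9 \right)} + D{\left(27,22 \right)}\right) - -1414211 = \left(- 568 \left(22 + 11 \left(-9\right)\right) + \left(-22 + 22 \cdot 27\right)\right) - -1414211 = \left(- 568 \left(22 - 99\right) + \left(-22 + 594\right)\right) + 1414211 = \left(\left(-568\right) \left(-77\right) + 572\right) + 1414211 = \left(43736 + 572\right) + 1414211 = 44308 + 1414211 = 1458519$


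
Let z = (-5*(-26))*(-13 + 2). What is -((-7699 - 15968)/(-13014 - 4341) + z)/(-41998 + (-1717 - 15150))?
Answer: -8264661/340534025 ≈ -0.024270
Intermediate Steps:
z = -1430 (z = 130*(-11) = -1430)
-((-7699 - 15968)/(-13014 - 4341) + z)/(-41998 + (-1717 - 15150)) = -((-7699 - 15968)/(-13014 - 4341) - 1430)/(-41998 + (-1717 - 15150)) = -(-23667/(-17355) - 1430)/(-41998 - 16867) = -(-23667*(-1/17355) - 1430)/(-58865) = -(7889/5785 - 1430)*(-1)/58865 = -(-8264661)*(-1)/(5785*58865) = -1*8264661/340534025 = -8264661/340534025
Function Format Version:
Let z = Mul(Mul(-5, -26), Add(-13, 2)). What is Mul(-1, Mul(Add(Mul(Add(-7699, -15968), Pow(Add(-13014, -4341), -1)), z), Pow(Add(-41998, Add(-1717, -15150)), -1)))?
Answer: Rational(-8264661, 340534025) ≈ -0.024270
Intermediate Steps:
z = -1430 (z = Mul(130, -11) = -1430)
Mul(-1, Mul(Add(Mul(Add(-7699, -15968), Pow(Add(-13014, -4341), -1)), z), Pow(Add(-41998, Add(-1717, -15150)), -1))) = Mul(-1, Mul(Add(Mul(Add(-7699, -15968), Pow(Add(-13014, -4341), -1)), -1430), Pow(Add(-41998, Add(-1717, -15150)), -1))) = Mul(-1, Mul(Add(Mul(-23667, Pow(-17355, -1)), -1430), Pow(Add(-41998, -16867), -1))) = Mul(-1, Mul(Add(Mul(-23667, Rational(-1, 17355)), -1430), Pow(-58865, -1))) = Mul(-1, Mul(Add(Rational(7889, 5785), -1430), Rational(-1, 58865))) = Mul(-1, Mul(Rational(-8264661, 5785), Rational(-1, 58865))) = Mul(-1, Rational(8264661, 340534025)) = Rational(-8264661, 340534025)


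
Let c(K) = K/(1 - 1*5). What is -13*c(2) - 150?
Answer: -287/2 ≈ -143.50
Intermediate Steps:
c(K) = -K/4 (c(K) = K/(1 - 5) = K/(-4) = K*(-¼) = -K/4)
-13*c(2) - 150 = -(-13)*2/4 - 150 = -13*(-½) - 150 = 13/2 - 150 = -287/2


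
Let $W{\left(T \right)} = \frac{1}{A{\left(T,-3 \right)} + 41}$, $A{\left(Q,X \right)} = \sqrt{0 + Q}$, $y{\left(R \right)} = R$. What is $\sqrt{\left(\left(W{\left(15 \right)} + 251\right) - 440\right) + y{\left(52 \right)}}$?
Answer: $\frac{\sqrt{-5616 - 137 \sqrt{15}}}{\sqrt{41 + \sqrt{15}}} \approx 11.704 i$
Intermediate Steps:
$A{\left(Q,X \right)} = \sqrt{Q}$
$W{\left(T \right)} = \frac{1}{41 + \sqrt{T}}$ ($W{\left(T \right)} = \frac{1}{\sqrt{T} + 41} = \frac{1}{41 + \sqrt{T}}$)
$\sqrt{\left(\left(W{\left(15 \right)} + 251\right) - 440\right) + y{\left(52 \right)}} = \sqrt{\left(\left(\frac{1}{41 + \sqrt{15}} + 251\right) - 440\right) + 52} = \sqrt{\left(\left(251 + \frac{1}{41 + \sqrt{15}}\right) - 440\right) + 52} = \sqrt{\left(-189 + \frac{1}{41 + \sqrt{15}}\right) + 52} = \sqrt{-137 + \frac{1}{41 + \sqrt{15}}}$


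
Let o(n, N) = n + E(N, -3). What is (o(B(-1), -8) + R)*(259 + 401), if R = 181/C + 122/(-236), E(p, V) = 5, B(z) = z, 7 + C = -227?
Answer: 4114880/2301 ≈ 1788.3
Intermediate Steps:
C = -234 (C = -7 - 227 = -234)
o(n, N) = 5 + n (o(n, N) = n + 5 = 5 + n)
R = -8908/6903 (R = 181/(-234) + 122/(-236) = 181*(-1/234) + 122*(-1/236) = -181/234 - 61/118 = -8908/6903 ≈ -1.2905)
(o(B(-1), -8) + R)*(259 + 401) = ((5 - 1) - 8908/6903)*(259 + 401) = (4 - 8908/6903)*660 = (18704/6903)*660 = 4114880/2301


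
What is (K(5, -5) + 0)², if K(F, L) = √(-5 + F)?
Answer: 0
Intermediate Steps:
(K(5, -5) + 0)² = (√(-5 + 5) + 0)² = (√0 + 0)² = (0 + 0)² = 0² = 0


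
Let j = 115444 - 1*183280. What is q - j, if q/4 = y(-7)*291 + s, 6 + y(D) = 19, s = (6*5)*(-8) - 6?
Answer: 81984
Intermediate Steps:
s = -246 (s = 30*(-8) - 6 = -240 - 6 = -246)
y(D) = 13 (y(D) = -6 + 19 = 13)
j = -67836 (j = 115444 - 183280 = -67836)
q = 14148 (q = 4*(13*291 - 246) = 4*(3783 - 246) = 4*3537 = 14148)
q - j = 14148 - 1*(-67836) = 14148 + 67836 = 81984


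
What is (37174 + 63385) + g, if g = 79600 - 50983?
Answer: 129176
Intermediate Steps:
g = 28617
(37174 + 63385) + g = (37174 + 63385) + 28617 = 100559 + 28617 = 129176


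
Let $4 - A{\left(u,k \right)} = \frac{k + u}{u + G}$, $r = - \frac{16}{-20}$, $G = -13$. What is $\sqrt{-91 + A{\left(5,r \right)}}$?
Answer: $\frac{i \sqrt{34510}}{20} \approx 9.2884 i$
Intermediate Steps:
$r = \frac{4}{5}$ ($r = \left(-16\right) \left(- \frac{1}{20}\right) = \frac{4}{5} \approx 0.8$)
$A{\left(u,k \right)} = 4 - \frac{k + u}{-13 + u}$ ($A{\left(u,k \right)} = 4 - \frac{k + u}{u - 13} = 4 - \frac{k + u}{-13 + u}$)
$\sqrt{-91 + A{\left(5,r \right)}} = \sqrt{-91 + \frac{-52 - \frac{4}{5} + 3 \cdot 5}{-13 + 5}} = \sqrt{-91 + \frac{-52 - \frac{4}{5} + 15}{-8}} = \sqrt{-91 - - \frac{189}{40}} = \sqrt{-91 + \frac{189}{40}} = \sqrt{- \frac{3451}{40}} = \frac{i \sqrt{34510}}{20}$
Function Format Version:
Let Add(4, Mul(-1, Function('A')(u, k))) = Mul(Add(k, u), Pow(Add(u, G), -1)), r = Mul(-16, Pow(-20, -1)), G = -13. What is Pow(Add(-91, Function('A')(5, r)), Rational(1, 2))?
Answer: Mul(Rational(1, 20), I, Pow(34510, Rational(1, 2))) ≈ Mul(9.2884, I)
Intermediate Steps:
r = Rational(4, 5) (r = Mul(-16, Rational(-1, 20)) = Rational(4, 5) ≈ 0.80000)
Function('A')(u, k) = Add(4, Mul(-1, Pow(Add(-13, u), -1), Add(k, u))) (Function('A')(u, k) = Add(4, Mul(-1, Mul(Add(k, u), Pow(Add(u, -13), -1)))) = Add(4, Mul(-1, Mul(Add(k, u), Pow(Add(-13, u), -1)))) = Add(4, Mul(-1, Mul(Pow(Add(-13, u), -1), Add(k, u)))) = Add(4, Mul(-1, Pow(Add(-13, u), -1), Add(k, u))))
Pow(Add(-91, Function('A')(5, r)), Rational(1, 2)) = Pow(Add(-91, Mul(Pow(Add(-13, 5), -1), Add(-52, Mul(-1, Rational(4, 5)), Mul(3, 5)))), Rational(1, 2)) = Pow(Add(-91, Mul(Pow(-8, -1), Add(-52, Rational(-4, 5), 15))), Rational(1, 2)) = Pow(Add(-91, Mul(Rational(-1, 8), Rational(-189, 5))), Rational(1, 2)) = Pow(Add(-91, Rational(189, 40)), Rational(1, 2)) = Pow(Rational(-3451, 40), Rational(1, 2)) = Mul(Rational(1, 20), I, Pow(34510, Rational(1, 2)))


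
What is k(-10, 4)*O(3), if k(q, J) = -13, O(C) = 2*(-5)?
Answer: 130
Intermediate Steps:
O(C) = -10
k(-10, 4)*O(3) = -13*(-10) = 130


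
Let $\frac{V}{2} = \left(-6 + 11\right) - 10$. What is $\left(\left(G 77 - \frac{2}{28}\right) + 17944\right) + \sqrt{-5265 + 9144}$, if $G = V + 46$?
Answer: $\frac{290023}{14} + 3 \sqrt{431} \approx 20778.0$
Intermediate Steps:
$V = -10$ ($V = 2 \left(\left(-6 + 11\right) - 10\right) = 2 \left(5 - 10\right) = 2 \left(-5\right) = -10$)
$G = 36$ ($G = -10 + 46 = 36$)
$\left(\left(G 77 - \frac{2}{28}\right) + 17944\right) + \sqrt{-5265 + 9144} = \left(\left(36 \cdot 77 - \frac{2}{28}\right) + 17944\right) + \sqrt{-5265 + 9144} = \left(\left(2772 - \frac{1}{14}\right) + 17944\right) + \sqrt{3879} = \left(\left(2772 - \frac{1}{14}\right) + 17944\right) + 3 \sqrt{431} = \left(\frac{38807}{14} + 17944\right) + 3 \sqrt{431} = \frac{290023}{14} + 3 \sqrt{431}$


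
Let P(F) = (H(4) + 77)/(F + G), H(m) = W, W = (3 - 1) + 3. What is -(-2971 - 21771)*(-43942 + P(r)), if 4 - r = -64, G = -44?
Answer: -6522770573/6 ≈ -1.0871e+9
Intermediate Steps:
W = 5 (W = 2 + 3 = 5)
r = 68 (r = 4 - 1*(-64) = 4 + 64 = 68)
H(m) = 5
P(F) = 82/(-44 + F) (P(F) = (5 + 77)/(F - 44) = 82/(-44 + F))
-(-2971 - 21771)*(-43942 + P(r)) = -(-2971 - 21771)*(-43942 + 82/(-44 + 68)) = -(-24742)*(-43942 + 82/24) = -(-24742)*(-43942 + 82*(1/24)) = -(-24742)*(-43942 + 41/12) = -(-24742)*(-527263)/12 = -1*6522770573/6 = -6522770573/6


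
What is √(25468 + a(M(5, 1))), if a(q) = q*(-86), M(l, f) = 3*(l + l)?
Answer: 2*√5722 ≈ 151.29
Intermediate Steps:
M(l, f) = 6*l (M(l, f) = 3*(2*l) = 6*l)
a(q) = -86*q
√(25468 + a(M(5, 1))) = √(25468 - 516*5) = √(25468 - 86*30) = √(25468 - 2580) = √22888 = 2*√5722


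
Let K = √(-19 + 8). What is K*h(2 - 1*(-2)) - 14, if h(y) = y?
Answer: -14 + 4*I*√11 ≈ -14.0 + 13.266*I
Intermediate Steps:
K = I*√11 (K = √(-11) = I*√11 ≈ 3.3166*I)
K*h(2 - 1*(-2)) - 14 = (I*√11)*(2 - 1*(-2)) - 14 = (I*√11)*(2 + 2) - 14 = (I*√11)*4 - 14 = 4*I*√11 - 14 = -14 + 4*I*√11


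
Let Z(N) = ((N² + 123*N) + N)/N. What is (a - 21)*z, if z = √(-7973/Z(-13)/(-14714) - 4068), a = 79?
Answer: 29*I*√221458219568754/116661 ≈ 3699.3*I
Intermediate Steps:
Z(N) = (N² + 124*N)/N
z = I*√221458219568754/233322 (z = √(-7973/(124 - 13)/(-14714) - 4068) = √(-7973/111*(-1/14714) - 4068) = √(1139/233322 - 4068) = √(-949152757/233322) = I*√221458219568754/233322 ≈ 63.781*I)
(a - 21)*z = (79 - 21)*(I*√221458219568754/233322) = 58*(I*√221458219568754/233322) = 29*I*√221458219568754/116661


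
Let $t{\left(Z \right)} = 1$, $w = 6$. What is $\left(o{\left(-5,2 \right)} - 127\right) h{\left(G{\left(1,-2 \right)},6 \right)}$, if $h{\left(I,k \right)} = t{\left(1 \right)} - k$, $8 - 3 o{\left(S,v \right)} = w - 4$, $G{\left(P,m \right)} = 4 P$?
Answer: $625$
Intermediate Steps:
$o{\left(S,v \right)} = 2$ ($o{\left(S,v \right)} = \frac{8}{3} - \frac{6 - 4}{3} = \frac{8}{3} - \frac{2}{3} = 2$)
$h{\left(I,k \right)} = 1 - k$
$\left(o{\left(-5,2 \right)} - 127\right) h{\left(G{\left(1,-2 \right)},6 \right)} = \left(2 - 127\right) \left(1 - 6\right) = - 125 \left(1 - 6\right) = \left(-125\right) \left(-5\right) = 625$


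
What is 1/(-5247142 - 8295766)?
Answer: -1/13542908 ≈ -7.3839e-8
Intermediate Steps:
1/(-5247142 - 8295766) = 1/(-13542908) = -1/13542908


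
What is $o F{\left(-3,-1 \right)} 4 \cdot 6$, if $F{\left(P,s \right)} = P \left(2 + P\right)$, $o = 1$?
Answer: $72$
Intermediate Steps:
$o F{\left(-3,-1 \right)} 4 \cdot 6 = 1 \left(- 3 \left(2 - 3\right)\right) 4 \cdot 6 = 1 \left(\left(-3\right) \left(-1\right)\right) 4 \cdot 6 = 1 \cdot 3 \cdot 4 \cdot 6 = 3 \cdot 4 \cdot 6 = 12 \cdot 6 = 72$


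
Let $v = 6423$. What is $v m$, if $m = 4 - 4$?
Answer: $0$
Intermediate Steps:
$m = 0$ ($m = 4 - 4 = 0$)
$v m = 6423 \cdot 0 = 0$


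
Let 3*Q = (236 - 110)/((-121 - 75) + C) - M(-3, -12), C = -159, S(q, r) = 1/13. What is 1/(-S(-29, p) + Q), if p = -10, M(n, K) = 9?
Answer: -4615/14746 ≈ -0.31297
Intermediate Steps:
S(q, r) = 1/13
Q = -1107/355 (Q = ((236 - 110)/((-121 - 75) - 159) - 1*9)/3 = (126/(-196 - 159) - 9)/3 = (126/(-355) - 9)/3 = (126*(-1/355) - 9)/3 = (-126/355 - 9)/3 = (⅓)*(-3321/355) = -1107/355 ≈ -3.1183)
1/(-S(-29, p) + Q) = 1/(-1*1/13 - 1107/355) = 1/(-1/13 - 1107/355) = 1/(-14746/4615) = -4615/14746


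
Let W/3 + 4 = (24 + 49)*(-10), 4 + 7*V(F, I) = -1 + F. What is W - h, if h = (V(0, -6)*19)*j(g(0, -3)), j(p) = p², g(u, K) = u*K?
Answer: -2202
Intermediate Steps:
V(F, I) = -5/7 + F/7 (V(F, I) = -4/7 + (-1 + F)/7 = -4/7 + (-⅐ + F/7) = -5/7 + F/7)
g(u, K) = K*u
W = -2202 (W = -12 + 3*((24 + 49)*(-10)) = -12 + 3*(73*(-10)) = -12 + 3*(-730) = -12 - 2190 = -2202)
h = 0 (h = ((-5/7 + (⅐)*0)*19)*(-3*0)² = ((-5/7 + 0)*19)*0² = -5/7*19*0 = -95/7*0 = 0)
W - h = -2202 - 1*0 = -2202 + 0 = -2202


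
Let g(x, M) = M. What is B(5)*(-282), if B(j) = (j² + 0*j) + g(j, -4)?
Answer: -5922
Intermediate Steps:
B(j) = -4 + j² (B(j) = (j² + 0*j) - 4 = (j² + 0) - 4 = j² - 4 = -4 + j²)
B(5)*(-282) = (-4 + 5²)*(-282) = (-4 + 25)*(-282) = 21*(-282) = -5922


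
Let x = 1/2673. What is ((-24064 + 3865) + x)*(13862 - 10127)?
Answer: -22406649290/297 ≈ -7.5443e+7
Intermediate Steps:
x = 1/2673 ≈ 0.00037411
((-24064 + 3865) + x)*(13862 - 10127) = ((-24064 + 3865) + 1/2673)*(13862 - 10127) = (-20199 + 1/2673)*3735 = -53991926/2673*3735 = -22406649290/297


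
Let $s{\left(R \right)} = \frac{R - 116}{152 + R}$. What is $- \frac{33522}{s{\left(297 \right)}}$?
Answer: $- \frac{15051378}{181} \approx -83157.0$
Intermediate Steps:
$s{\left(R \right)} = \frac{-116 + R}{152 + R}$
$- \frac{33522}{s{\left(297 \right)}} = - \frac{33522}{\frac{1}{152 + 297} \left(-116 + 297\right)} = - \frac{33522}{\frac{1}{449} \cdot 181} = - \frac{33522}{\frac{181}{449}} = \left(-33522\right) \frac{449}{181} = - \frac{15051378}{181}$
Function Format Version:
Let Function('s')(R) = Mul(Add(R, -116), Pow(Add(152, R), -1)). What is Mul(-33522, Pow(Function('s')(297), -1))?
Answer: Rational(-15051378, 181) ≈ -83157.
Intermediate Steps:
Function('s')(R) = Mul(Pow(Add(152, R), -1), Add(-116, R)) (Function('s')(R) = Mul(Add(-116, R), Pow(Add(152, R), -1)) = Mul(Pow(Add(152, R), -1), Add(-116, R)))
Mul(-33522, Pow(Function('s')(297), -1)) = Mul(-33522, Pow(Mul(Pow(Add(152, 297), -1), Add(-116, 297)), -1)) = Mul(-33522, Pow(Mul(Pow(449, -1), 181), -1)) = Mul(-33522, Pow(Mul(Rational(1, 449), 181), -1)) = Mul(-33522, Pow(Rational(181, 449), -1)) = Mul(-33522, Rational(449, 181)) = Rational(-15051378, 181)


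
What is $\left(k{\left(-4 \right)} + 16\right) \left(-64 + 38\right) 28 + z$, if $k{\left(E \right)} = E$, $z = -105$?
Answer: $-8841$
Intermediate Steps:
$\left(k{\left(-4 \right)} + 16\right) \left(-64 + 38\right) 28 + z = \left(-4 + 16\right) \left(-64 + 38\right) 28 - 105 = 12 \left(-26\right) 28 - 105 = \left(-312\right) 28 - 105 = -8736 - 105 = -8841$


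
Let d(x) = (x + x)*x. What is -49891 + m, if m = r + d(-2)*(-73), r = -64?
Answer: -50539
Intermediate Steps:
d(x) = 2*x² (d(x) = (2*x)*x = 2*x²)
m = -648 (m = -64 + (2*(-2)²)*(-73) = -64 + (2*4)*(-73) = -64 + 8*(-73) = -64 - 584 = -648)
-49891 + m = -49891 - 648 = -50539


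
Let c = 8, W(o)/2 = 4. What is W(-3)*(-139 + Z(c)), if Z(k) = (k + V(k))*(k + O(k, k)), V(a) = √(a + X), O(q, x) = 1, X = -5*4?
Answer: -536 + 144*I*√3 ≈ -536.0 + 249.42*I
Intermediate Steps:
W(o) = 8 (W(o) = 2*4 = 8)
X = -20
V(a) = √(-20 + a) (V(a) = √(a - 20) = √(-20 + a))
Z(k) = (1 + k)*(k + √(-20 + k)) (Z(k) = (k + √(-20 + k))*(k + 1) = (k + √(-20 + k))*(1 + k) = (1 + k)*(k + √(-20 + k)))
W(-3)*(-139 + Z(c)) = 8*(-139 + (8 + 8² + √(-20 + 8) + 8*√(-20 + 8))) = 8*(-139 + (8 + 64 + √(-12) + 8*√(-12))) = 8*(-139 + (8 + 64 + 2*I*√3 + 8*(2*I*√3))) = 8*(-139 + (8 + 64 + 2*I*√3 + 16*I*√3)) = 8*(-139 + (72 + 18*I*√3)) = 8*(-67 + 18*I*√3) = -536 + 144*I*√3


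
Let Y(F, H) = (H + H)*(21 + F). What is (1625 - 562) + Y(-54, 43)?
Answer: -1775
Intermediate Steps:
Y(F, H) = 2*H*(21 + F) (Y(F, H) = (2*H)*(21 + F) = 2*H*(21 + F))
(1625 - 562) + Y(-54, 43) = (1625 - 562) + 2*43*(21 - 54) = 1063 + 2*43*(-33) = 1063 - 2838 = -1775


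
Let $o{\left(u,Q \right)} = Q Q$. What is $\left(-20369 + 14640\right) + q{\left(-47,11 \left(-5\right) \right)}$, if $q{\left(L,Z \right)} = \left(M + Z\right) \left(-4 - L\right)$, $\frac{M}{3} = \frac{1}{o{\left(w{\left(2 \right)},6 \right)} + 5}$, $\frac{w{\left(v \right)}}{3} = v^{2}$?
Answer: $- \frac{331725}{41} \approx -8090.9$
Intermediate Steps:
$w{\left(v \right)} = 3 v^{2}$
$o{\left(u,Q \right)} = Q^{2}$
$M = \frac{3}{41}$ ($M = \frac{3}{6^{2} + 5} = \frac{3}{36 + 5} = \frac{3}{41} \approx 0.073171$)
$q{\left(L,Z \right)} = \left(-4 - L\right) \left(\frac{3}{41} + Z\right)$ ($q{\left(L,Z \right)} = \left(\frac{3}{41} + Z\right) \left(-4 - L\right) = \left(-4 - L\right) \left(\frac{3}{41} + Z\right)$)
$\left(-20369 + 14640\right) + q{\left(-47,11 \left(-5\right) \right)} = \left(-20369 + 14640\right) - \left(- \frac{129}{41} - 473 \left(-5\right)\right) = -5729 - \left(- \frac{9149}{41} + 2585\right) = -5729 + \left(- \frac{12}{41} + 220 + \frac{141}{41} - 2585\right) = -5729 - \frac{96836}{41} = - \frac{331725}{41}$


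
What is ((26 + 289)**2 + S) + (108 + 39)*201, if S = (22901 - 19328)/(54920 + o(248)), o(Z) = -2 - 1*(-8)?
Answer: 7072934445/54926 ≈ 1.2877e+5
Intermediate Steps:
o(Z) = 6 (o(Z) = -2 + 8 = 6)
S = 3573/54926 (S = (22901 - 19328)/(54920 + 6) = 3573/54926 ≈ 0.065051)
((26 + 289)**2 + S) + (108 + 39)*201 = ((26 + 289)**2 + 3573/54926) + (108 + 39)*201 = (315**2 + 3573/54926) + 147*201 = (99225 + 3573/54926) + 29547 = 5450035923/54926 + 29547 = 7072934445/54926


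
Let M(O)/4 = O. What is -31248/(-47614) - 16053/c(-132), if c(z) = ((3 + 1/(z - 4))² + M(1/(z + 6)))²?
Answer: -73889588912209136712/367773995568706025 ≈ -200.91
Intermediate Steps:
M(O) = 4*O
c(z) = ((3 + 1/(-4 + z))² + 4/(6 + z))² (c(z) = ((3 + 1/(z - 4))² + 4/(z + 6))² = ((3 + 1/(-4 + z))² + 4/(6 + z))²)
-31248/(-47614) - 16053/c(-132) = -31248/(-47614) - 16053*(-4 - 132)⁴*(6 - 132)²/(4*(-4 - 132)² + (-11 + 3*(-132))²*(6 - 132))² = -31248*(-1/47614) - 16053*5431211606016/(4*(-136)² + (-11 - 396)²*(-126))² = 2232/3401 - 16053*5431211606016/(4*18496 + (-407)²*(-126))² = 2232/3401 - 16053*5431211606016/(73984 + 165649*(-126))² = 2232/3401 - 16053*5431211606016/(73984 - 20871774)² = 2232/3401 - 16053/((1/342102016)*(1/15876)*(-20797790)²) = 2232/3401 - 16053/((1/342102016)*(1/15876)*432548068884100) = 2232/3401 - 16053/108137017221025/1357802901504 = 2232/3401 - 16053*1357802901504/108137017221025 = 2232/3401 - 21796809977843712/108137017221025 = -73889588912209136712/367773995568706025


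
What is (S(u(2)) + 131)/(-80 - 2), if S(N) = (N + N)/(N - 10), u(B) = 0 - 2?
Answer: -197/123 ≈ -1.6016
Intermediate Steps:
u(B) = -2
S(N) = 2*N/(-10 + N) (S(N) = (2*N)/(-10 + N) = 2*N/(-10 + N))
(S(u(2)) + 131)/(-80 - 2) = (2*(-2)/(-10 - 2) + 131)/(-80 - 2) = (2*(-2)/(-12) + 131)/(-82) = (2*(-2)*(-1/12) + 131)*(-1/82) = (⅓ + 131)*(-1/82) = (394/3)*(-1/82) = -197/123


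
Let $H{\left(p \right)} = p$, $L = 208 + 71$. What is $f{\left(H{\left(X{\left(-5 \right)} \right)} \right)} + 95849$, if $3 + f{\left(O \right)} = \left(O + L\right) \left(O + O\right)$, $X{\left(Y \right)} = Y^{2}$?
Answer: $111046$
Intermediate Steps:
$L = 279$
$f{\left(O \right)} = -3 + 2 O \left(279 + O\right)$ ($f{\left(O \right)} = -3 + \left(O + 279\right) \left(O + O\right) = -3 + \left(279 + O\right) 2 O = -3 + 2 O \left(279 + O\right)$)
$f{\left(H{\left(X{\left(-5 \right)} \right)} \right)} + 95849 = \left(-3 + 2 \left(\left(-5\right)^{2}\right)^{2} + 558 \left(-5\right)^{2}\right) + 95849 = \left(-3 + 2 \cdot 25^{2} + 558 \cdot 25\right) + 95849 = \left(-3 + 2 \cdot 625 + 13950\right) + 95849 = \left(-3 + 1250 + 13950\right) + 95849 = 15197 + 95849 = 111046$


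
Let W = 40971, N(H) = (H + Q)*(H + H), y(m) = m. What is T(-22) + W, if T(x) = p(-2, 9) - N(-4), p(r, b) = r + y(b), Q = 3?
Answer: 40970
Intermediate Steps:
N(H) = 2*H*(3 + H) (N(H) = (H + 3)*(H + H) = (3 + H)*(2*H) = 2*H*(3 + H))
p(r, b) = b + r (p(r, b) = r + b = b + r)
T(x) = -1 (T(x) = (9 - 2) - 2*(-4)*(3 - 4) = 7 - 2*(-4)*(-1) = 7 - 1*8 = 7 - 8 = -1)
T(-22) + W = -1 + 40971 = 40970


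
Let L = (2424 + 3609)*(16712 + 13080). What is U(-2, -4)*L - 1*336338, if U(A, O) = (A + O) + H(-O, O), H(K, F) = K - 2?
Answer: -719276882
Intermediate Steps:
H(K, F) = -2 + K
U(A, O) = -2 + A (U(A, O) = (A + O) + (-2 - O) = -2 + A)
L = 179735136 (L = 6033*29792 = 179735136)
U(-2, -4)*L - 1*336338 = (-2 - 2)*179735136 - 1*336338 = -4*179735136 - 336338 = -718940544 - 336338 = -719276882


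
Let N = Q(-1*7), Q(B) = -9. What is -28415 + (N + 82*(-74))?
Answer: -34492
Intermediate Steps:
N = -9
-28415 + (N + 82*(-74)) = -28415 + (-9 + 82*(-74)) = -28415 + (-9 - 6068) = -28415 - 6077 = -34492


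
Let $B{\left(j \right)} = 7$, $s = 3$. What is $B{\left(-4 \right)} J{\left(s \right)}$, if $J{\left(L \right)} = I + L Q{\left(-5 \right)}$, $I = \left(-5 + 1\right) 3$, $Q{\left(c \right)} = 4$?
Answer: $0$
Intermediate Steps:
$I = -12$ ($I = \left(-4\right) 3 = -12$)
$J{\left(L \right)} = -12 + 4 L$ ($J{\left(L \right)} = -12 + L 4 = -12 + 4 L$)
$B{\left(-4 \right)} J{\left(s \right)} = 7 \left(-12 + 4 \cdot 3\right) = 7 \left(-12 + 12\right) = 7 \cdot 0 = 0$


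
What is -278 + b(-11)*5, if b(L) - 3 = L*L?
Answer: 342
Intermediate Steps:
b(L) = 3 + L² (b(L) = 3 + L*L = 3 + L²)
-278 + b(-11)*5 = -278 + (3 + (-11)²)*5 = -278 + (3 + 121)*5 = -278 + 124*5 = -278 + 620 = 342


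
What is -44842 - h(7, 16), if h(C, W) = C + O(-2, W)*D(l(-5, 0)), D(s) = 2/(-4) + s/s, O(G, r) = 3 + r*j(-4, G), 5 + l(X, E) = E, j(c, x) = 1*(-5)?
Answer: -89621/2 ≈ -44811.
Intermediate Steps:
j(c, x) = -5
l(X, E) = -5 + E
O(G, r) = 3 - 5*r (O(G, r) = 3 + r*(-5) = 3 - 5*r)
D(s) = 1/2 (D(s) = 2*(-1/4) + 1 = -1/2 + 1 = 1/2)
h(C, W) = 3/2 + C - 5*W/2 (h(C, W) = C + (3 - 5*W)*(1/2) = C + (3/2 - 5*W/2) = 3/2 + C - 5*W/2)
-44842 - h(7, 16) = -44842 - (3/2 + 7 - 5/2*16) = -44842 - (3/2 + 7 - 40) = -44842 - 1*(-63/2) = -44842 + 63/2 = -89621/2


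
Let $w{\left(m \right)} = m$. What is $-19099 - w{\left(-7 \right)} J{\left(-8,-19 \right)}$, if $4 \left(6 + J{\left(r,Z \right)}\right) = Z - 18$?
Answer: $- \frac{76823}{4} \approx -19206.0$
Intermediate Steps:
$J{\left(r,Z \right)} = - \frac{21}{2} + \frac{Z}{4}$ ($J{\left(r,Z \right)} = -6 + \frac{Z - 18}{4} = -6 + \frac{-18 + Z}{4} = -6 + \left(- \frac{9}{2} + \frac{Z}{4}\right) = - \frac{21}{2} + \frac{Z}{4}$)
$-19099 - w{\left(-7 \right)} J{\left(-8,-19 \right)} = -19099 - - 7 \left(- \frac{21}{2} + \frac{1}{4} \left(-19\right)\right) = -19099 - - 7 \left(- \frac{21}{2} - \frac{19}{4}\right) = -19099 - \left(-7\right) \left(- \frac{61}{4}\right) = -19099 - \frac{427}{4} = - \frac{76823}{4}$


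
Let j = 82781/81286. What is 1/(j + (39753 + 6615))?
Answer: 81286/3769152029 ≈ 2.1566e-5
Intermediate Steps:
j = 82781/81286 (j = 82781*(1/81286) = 82781/81286 ≈ 1.0184)
1/(j + (39753 + 6615)) = 1/(82781/81286 + (39753 + 6615)) = 1/(82781/81286 + 46368) = 1/(3769152029/81286) = 81286/3769152029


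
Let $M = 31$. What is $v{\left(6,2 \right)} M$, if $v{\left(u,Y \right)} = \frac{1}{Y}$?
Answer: $\frac{31}{2} \approx 15.5$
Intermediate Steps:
$v{\left(6,2 \right)} M = \frac{1}{2} \cdot 31 = \frac{31}{2}$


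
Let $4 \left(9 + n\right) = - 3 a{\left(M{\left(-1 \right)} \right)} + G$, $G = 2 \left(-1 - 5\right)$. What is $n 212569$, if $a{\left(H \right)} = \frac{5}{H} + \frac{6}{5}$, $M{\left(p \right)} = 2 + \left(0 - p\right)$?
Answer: $- \frac{60157027}{20} \approx -3.0079 \cdot 10^{6}$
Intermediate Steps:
$M{\left(p \right)} = 2 - p$
$a{\left(H \right)} = \frac{6}{5} + \frac{5}{H}$ ($a{\left(H \right)} = \frac{5}{H} + 6 \cdot \frac{1}{5} = \frac{5}{H} + \frac{6}{5} = \frac{6}{5} + \frac{5}{H}$)
$G = -12$ ($G = 2 \left(-6\right) = -12$)
$n = - \frac{283}{20}$ ($n = -9 + \frac{- 3 \left(\frac{6}{5} + \frac{5}{2 - -1}\right) - 12}{4} = -9 + \frac{- 3 \left(\frac{6}{5} + \frac{5}{2 + 1}\right) - 12}{4} = -9 + \frac{- 3 \left(\frac{6}{5} + \frac{5}{3}\right) - 12}{4} = -9 + \frac{\left(-3\right) \frac{43}{15} - 12}{4} = -9 + \frac{- \frac{43}{5} - 12}{4} = -9 + \frac{1}{4} \left(- \frac{103}{5}\right) = -9 - \frac{103}{20} = - \frac{283}{20} \approx -14.15$)
$n 212569 = \left(- \frac{283}{20}\right) 212569 = - \frac{60157027}{20}$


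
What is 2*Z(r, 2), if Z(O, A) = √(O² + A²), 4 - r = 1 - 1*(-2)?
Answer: 2*√5 ≈ 4.4721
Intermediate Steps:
r = 1 (r = 4 - (1 - 1*(-2)) = 4 - (1 + 2) = 4 - 1*3 = 4 - 3 = 1)
Z(O, A) = √(A² + O²)
2*Z(r, 2) = 2*√(2² + 1²) = 2*√(4 + 1) = 2*√5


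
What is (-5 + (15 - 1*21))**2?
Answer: 121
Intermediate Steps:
(-5 + (15 - 1*21))**2 = (-5 + (15 - 21))**2 = (-5 - 6)**2 = (-11)**2 = 121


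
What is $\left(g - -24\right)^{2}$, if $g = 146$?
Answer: $28900$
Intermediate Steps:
$\left(g - -24\right)^{2} = \left(146 - -24\right)^{2} = \left(146 + 24\right)^{2} = 170^{2} = 28900$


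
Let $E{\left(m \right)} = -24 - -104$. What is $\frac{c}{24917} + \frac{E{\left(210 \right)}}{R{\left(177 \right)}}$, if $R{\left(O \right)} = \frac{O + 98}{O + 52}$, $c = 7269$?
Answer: $\frac{91695683}{1370435} \approx 66.91$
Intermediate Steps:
$E{\left(m \right)} = 80$ ($E{\left(m \right)} = -24 + 104 = 80$)
$R{\left(O \right)} = \frac{98 + O}{52 + O}$
$\frac{c}{24917} + \frac{E{\left(210 \right)}}{R{\left(177 \right)}} = \frac{7269}{24917} + \frac{80}{\frac{1}{52 + 177} \left(98 + 177\right)} = 7269 \cdot \frac{1}{24917} + \frac{80}{\frac{1}{229} \cdot 275} = \frac{7269}{24917} + \frac{80}{\frac{1}{229} \cdot 275} = \frac{7269}{24917} + \frac{80}{\frac{275}{229}} = \frac{7269}{24917} + 80 \cdot \frac{229}{275} = \frac{7269}{24917} + \frac{3664}{55} = \frac{91695683}{1370435}$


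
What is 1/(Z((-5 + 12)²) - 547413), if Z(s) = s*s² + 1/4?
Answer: -4/1719055 ≈ -2.3269e-6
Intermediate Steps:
Z(s) = ¼ + s³ (Z(s) = s³ + ¼ = ¼ + s³)
1/(Z((-5 + 12)²) - 547413) = 1/((¼ + ((-5 + 12)²)³) - 547413) = 1/((¼ + (7²)³) - 547413) = 1/((¼ + 49³) - 547413) = 1/((¼ + 117649) - 547413) = 1/(470597/4 - 547413) = 1/(-1719055/4) = -4/1719055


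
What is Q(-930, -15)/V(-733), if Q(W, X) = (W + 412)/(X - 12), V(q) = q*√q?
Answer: 518*I*√733/14506803 ≈ 0.00096674*I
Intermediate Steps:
V(q) = q^(3/2)
Q(W, X) = (412 + W)/(-12 + X)
Q(-930, -15)/V(-733) = ((412 - 930)/(-12 - 15))/((-733)^(3/2)) = (-518/(-27))/((-733*I*√733)) = (-1/27*(-518))*(I*√733/537289) = 518*(I*√733/537289)/27 = 518*I*√733/14506803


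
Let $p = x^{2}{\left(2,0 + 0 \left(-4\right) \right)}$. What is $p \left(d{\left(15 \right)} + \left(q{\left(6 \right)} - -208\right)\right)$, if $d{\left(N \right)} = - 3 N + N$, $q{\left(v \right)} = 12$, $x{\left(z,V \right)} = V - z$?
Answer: $760$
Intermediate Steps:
$d{\left(N \right)} = - 2 N$
$p = 4$ ($p = \left(\left(0 + 0 \left(-4\right)\right) - 2\right)^{2} = \left(\left(0 + 0\right) - 2\right)^{2} = \left(0 - 2\right)^{2} = \left(-2\right)^{2} = 4$)
$p \left(d{\left(15 \right)} + \left(q{\left(6 \right)} - -208\right)\right) = 4 \left(\left(-2\right) 15 + \left(12 - -208\right)\right) = 4 \left(-30 + \left(12 + 208\right)\right) = 4 \left(-30 + 220\right) = 4 \cdot 190 = 760$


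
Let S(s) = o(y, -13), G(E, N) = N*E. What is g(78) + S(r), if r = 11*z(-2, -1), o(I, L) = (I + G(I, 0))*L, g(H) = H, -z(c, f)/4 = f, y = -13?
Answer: 247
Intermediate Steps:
z(c, f) = -4*f
G(E, N) = E*N
o(I, L) = I*L (o(I, L) = (I + I*0)*L = (I + 0)*L = I*L)
r = 44 (r = 11*(-4*(-1)) = 11*4 = 44)
S(s) = 169 (S(s) = -13*(-13) = 169)
g(78) + S(r) = 78 + 169 = 247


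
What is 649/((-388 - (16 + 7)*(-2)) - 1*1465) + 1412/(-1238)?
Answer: -1677473/1118533 ≈ -1.4997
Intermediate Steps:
649/((-388 - (16 + 7)*(-2)) - 1*1465) + 1412/(-1238) = 649/((-388 - 23*(-2)) - 1465) + 1412*(-1/1238) = 649/((-388 - 1*(-46)) - 1465) - 706/619 = 649/((-388 + 46) - 1465) - 706/619 = 649/(-342 - 1465) - 706/619 = 649/(-1807) - 706/619 = 649*(-1/1807) - 706/619 = -649/1807 - 706/619 = -1677473/1118533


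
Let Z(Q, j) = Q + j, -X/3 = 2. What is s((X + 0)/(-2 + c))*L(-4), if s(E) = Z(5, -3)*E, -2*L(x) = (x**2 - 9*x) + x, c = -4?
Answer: -48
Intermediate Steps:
X = -6 (X = -3*2 = -6)
L(x) = 4*x - x**2/2 (L(x) = -((x**2 - 9*x) + x)/2 = -(x**2 - 8*x)/2 = 4*x - x**2/2)
s(E) = 2*E (s(E) = (5 - 3)*E = 2*E)
s((X + 0)/(-2 + c))*L(-4) = (2*((-6 + 0)/(-2 - 4)))*((1/2)*(-4)*(8 - 1*(-4))) = (2*(-6/(-6)))*((1/2)*(-4)*(8 + 4)) = (2*(-6*(-1/6)))*((1/2)*(-4)*12) = (2*1)*(-24) = 2*(-24) = -48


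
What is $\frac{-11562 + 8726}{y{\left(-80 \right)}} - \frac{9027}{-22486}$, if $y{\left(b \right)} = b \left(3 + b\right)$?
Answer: $- \frac{1020497}{17314220} \approx -0.05894$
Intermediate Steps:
$\frac{-11562 + 8726}{y{\left(-80 \right)}} - \frac{9027}{-22486} = \frac{-11562 + 8726}{\left(-80\right) \left(3 - 80\right)} - \frac{9027}{-22486} = - \frac{2836}{\left(-80\right) \left(-77\right)} - - \frac{9027}{22486} = - \frac{2836}{6160} + \frac{9027}{22486} = \left(-2836\right) \frac{1}{6160} + \frac{9027}{22486} = - \frac{709}{1540} + \frac{9027}{22486} = - \frac{1020497}{17314220}$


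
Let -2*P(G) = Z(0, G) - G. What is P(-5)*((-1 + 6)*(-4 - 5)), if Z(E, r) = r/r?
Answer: 135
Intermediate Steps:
Z(E, r) = 1
P(G) = -½ + G/2 (P(G) = -(1 - G)/2 = -½ + G/2)
P(-5)*((-1 + 6)*(-4 - 5)) = (-½ + (½)*(-5))*((-1 + 6)*(-4 - 5)) = (-½ - 5/2)*(5*(-9)) = -3*(-45) = 135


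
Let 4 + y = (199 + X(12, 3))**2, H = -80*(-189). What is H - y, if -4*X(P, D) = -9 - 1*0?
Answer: -406041/16 ≈ -25378.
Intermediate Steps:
X(P, D) = 9/4 (X(P, D) = -(-9 - 1*0)/4 = -(-9 + 0)/4 = -1/4*(-9) = 9/4)
H = 15120
y = 647961/16 (y = -4 + (199 + 9/4)**2 = -4 + (805/4)**2 = -4 + 648025/16 = 647961/16 ≈ 40498.)
H - y = 15120 - 1*647961/16 = 15120 - 647961/16 = -406041/16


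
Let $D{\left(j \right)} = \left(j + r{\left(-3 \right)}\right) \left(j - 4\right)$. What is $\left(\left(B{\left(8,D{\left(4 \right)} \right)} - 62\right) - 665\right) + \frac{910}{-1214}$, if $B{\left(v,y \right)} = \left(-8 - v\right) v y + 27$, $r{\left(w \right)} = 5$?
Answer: $- \frac{425355}{607} \approx -700.75$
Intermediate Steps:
$D{\left(j \right)} = \left(-4 + j\right) \left(5 + j\right)$ ($D{\left(j \right)} = \left(j + 5\right) \left(j - 4\right) = \left(5 + j\right) \left(-4 + j\right) = \left(-4 + j\right) \left(5 + j\right)$)
$B{\left(v,y \right)} = 27 + v y \left(-8 - v\right)$ ($B{\left(v,y \right)} = v \left(-8 - v\right) y + 27 = v y \left(-8 - v\right) + 27 = 27 + v y \left(-8 - v\right)$)
$\left(\left(B{\left(8,D{\left(4 \right)} \right)} - 62\right) - 665\right) + \frac{910}{-1214} = \left(\left(\left(27 - \left(-20 + 4 + 4^{2}\right) 8^{2} - 64 \left(-20 + 4 + 4^{2}\right)\right) - 62\right) - 665\right) + \frac{910}{-1214} = \left(\left(\left(27 - \left(-20 + 4 + 16\right) 64 - 64 \left(-20 + 4 + 16\right)\right) - 62\right) - 665\right) + 910 \left(- \frac{1}{1214}\right) = \left(\left(\left(27 - 0 \cdot 64 - 64 \cdot 0\right) - 62\right) - 665\right) - \frac{455}{607} = \left(\left(\left(27 + 0 + 0\right) - 62\right) - 665\right) - \frac{455}{607} = \left(\left(27 - 62\right) - 665\right) - \frac{455}{607} = \left(-35 - 665\right) - \frac{455}{607} = -700 - \frac{455}{607} = - \frac{425355}{607}$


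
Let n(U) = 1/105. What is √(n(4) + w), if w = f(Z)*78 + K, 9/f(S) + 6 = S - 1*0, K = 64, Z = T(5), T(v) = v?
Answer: I*√7033845/105 ≈ 25.258*I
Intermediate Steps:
Z = 5
f(S) = 9/(-6 + S) (f(S) = 9/(-6 + (S - 1*0)) = 9/(-6 + (S + 0)) = 9/(-6 + S))
n(U) = 1/105
w = -638 (w = (9/(-6 + 5))*78 + 64 = (9/(-1))*78 + 64 = (9*(-1))*78 + 64 = -9*78 + 64 = -702 + 64 = -638)
√(n(4) + w) = √(1/105 - 638) = √(-66989/105) = I*√7033845/105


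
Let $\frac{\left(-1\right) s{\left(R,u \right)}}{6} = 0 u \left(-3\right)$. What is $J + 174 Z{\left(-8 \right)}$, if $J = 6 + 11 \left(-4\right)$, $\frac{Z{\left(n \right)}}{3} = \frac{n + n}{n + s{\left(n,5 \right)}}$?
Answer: $1006$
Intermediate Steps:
$s{\left(R,u \right)} = 0$ ($s{\left(R,u \right)} = - 6 \cdot 0 u \left(-3\right) = - 6 \cdot 0 \left(-3\right) = \left(-6\right) 0 = 0$)
$Z{\left(n \right)} = 6$ ($Z{\left(n \right)} = 3 \frac{n + n}{n + 0} = 3 \frac{2 n}{n} = 3 \cdot 2 = 6$)
$J = -38$ ($J = 6 - 44 = -38$)
$J + 174 Z{\left(-8 \right)} = -38 + 174 \cdot 6 = -38 + 1044 = 1006$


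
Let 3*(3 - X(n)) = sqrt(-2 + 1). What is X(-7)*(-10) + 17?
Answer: -13 + 10*I/3 ≈ -13.0 + 3.3333*I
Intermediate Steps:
X(n) = 3 - I/3 (X(n) = 3 - sqrt(-2 + 1)/3 = 3 - I/3)
X(-7)*(-10) + 17 = (3 - I/3)*(-10) + 17 = (-30 + 10*I/3) + 17 = -13 + 10*I/3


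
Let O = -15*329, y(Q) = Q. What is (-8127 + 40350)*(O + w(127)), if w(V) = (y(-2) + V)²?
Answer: 344463870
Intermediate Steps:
O = -4935
w(V) = (-2 + V)²
(-8127 + 40350)*(O + w(127)) = (-8127 + 40350)*(-4935 + (-2 + 127)²) = 32223*(-4935 + 125²) = 32223*(-4935 + 15625) = 32223*10690 = 344463870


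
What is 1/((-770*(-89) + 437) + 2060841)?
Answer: 1/2129808 ≈ 4.6953e-7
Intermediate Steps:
1/((-770*(-89) + 437) + 2060841) = 1/((68530 + 437) + 2060841) = 1/(68967 + 2060841) = 1/2129808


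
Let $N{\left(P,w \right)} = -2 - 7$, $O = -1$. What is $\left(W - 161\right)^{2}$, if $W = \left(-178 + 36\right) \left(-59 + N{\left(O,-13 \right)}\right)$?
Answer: $90155025$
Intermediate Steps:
$N{\left(P,w \right)} = -9$
$W = 9656$ ($W = \left(-178 + 36\right) \left(-59 - 9\right) = \left(-142\right) \left(-68\right) = 9656$)
$\left(W - 161\right)^{2} = \left(9656 - 161\right)^{2} = 9495^{2} = 90155025$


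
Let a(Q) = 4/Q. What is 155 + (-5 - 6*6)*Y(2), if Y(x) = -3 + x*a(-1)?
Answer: 606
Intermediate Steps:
Y(x) = -3 - 4*x (Y(x) = -3 + x*(4/(-1)) = -3 + x*(4*(-1)) = -3 + x*(-4) = -3 - 4*x)
155 + (-5 - 6*6)*Y(2) = 155 + (-5 - 6*6)*(-3 - 4*2) = 155 + (-5 - 36)*(-3 - 8) = 155 - 41*(-11) = 155 + 451 = 606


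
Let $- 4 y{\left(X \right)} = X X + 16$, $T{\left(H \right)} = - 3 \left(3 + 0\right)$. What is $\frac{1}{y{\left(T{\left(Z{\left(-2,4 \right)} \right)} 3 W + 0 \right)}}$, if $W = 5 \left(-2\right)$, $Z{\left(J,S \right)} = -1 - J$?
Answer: $- \frac{1}{18229} \approx -5.4858 \cdot 10^{-5}$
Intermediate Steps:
$T{\left(H \right)} = -9$ ($T{\left(H \right)} = \left(-3\right) 3 = -9$)
$W = -10$
$y{\left(X \right)} = -4 - \frac{X^{2}}{4}$ ($y{\left(X \right)} = - \frac{X X + 16}{4} = - \frac{X^{2} + 16}{4} = - \frac{16 + X^{2}}{4} = -4 - \frac{X^{2}}{4}$)
$\frac{1}{y{\left(T{\left(Z{\left(-2,4 \right)} \right)} 3 W + 0 \right)}} = \frac{1}{-4 - \frac{\left(\left(-9\right) 3 \left(-10\right) + 0\right)^{2}}{4}} = \frac{1}{-4 - \frac{\left(\left(-27\right) \left(-10\right) + 0\right)^{2}}{4}} = \frac{1}{-4 - \frac{\left(270 + 0\right)^{2}}{4}} = \frac{1}{-4 - \frac{270^{2}}{4}} = \frac{1}{-4 - 18225} = \frac{1}{-18229} = - \frac{1}{18229}$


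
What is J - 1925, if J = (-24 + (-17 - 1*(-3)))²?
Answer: -481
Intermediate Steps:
J = 1444 (J = (-24 + (-17 + 3))² = (-24 - 14)² = (-38)² = 1444)
J - 1925 = 1444 - 1925 = -481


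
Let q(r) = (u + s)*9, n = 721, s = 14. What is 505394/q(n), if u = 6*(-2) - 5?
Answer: -505394/27 ≈ -18718.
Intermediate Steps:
u = -17 (u = -12 - 5 = -17)
q(r) = -27 (q(r) = (-17 + 14)*9 = -3*9 = -27)
505394/q(n) = 505394/(-27) = 505394*(-1/27) = -505394/27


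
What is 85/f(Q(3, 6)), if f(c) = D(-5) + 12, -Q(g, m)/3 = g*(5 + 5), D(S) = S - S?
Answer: 85/12 ≈ 7.0833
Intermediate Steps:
D(S) = 0
Q(g, m) = -30*g (Q(g, m) = -3*g*(5 + 5) = -3*g*10 = -30*g)
f(c) = 12 (f(c) = 0 + 12 = 12)
85/f(Q(3, 6)) = 85/12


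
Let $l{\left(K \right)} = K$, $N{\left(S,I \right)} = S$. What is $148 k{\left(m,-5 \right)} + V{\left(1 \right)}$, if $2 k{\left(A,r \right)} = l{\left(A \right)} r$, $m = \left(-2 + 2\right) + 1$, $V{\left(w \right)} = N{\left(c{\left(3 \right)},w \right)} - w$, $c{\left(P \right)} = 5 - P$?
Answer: $-369$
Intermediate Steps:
$V{\left(w \right)} = 2 - w$ ($V{\left(w \right)} = \left(5 - 3\right) - w = 2 - w$)
$m = 1$ ($m = 0 + 1 = 1$)
$k{\left(A,r \right)} = \frac{A r}{2}$
$148 k{\left(m,-5 \right)} + V{\left(1 \right)} = 148 \cdot \frac{1}{2} \cdot 1 \left(-5\right) + \left(2 - 1\right) = 148 \left(- \frac{5}{2}\right) + \left(2 - 1\right) = -370 + 1 = -369$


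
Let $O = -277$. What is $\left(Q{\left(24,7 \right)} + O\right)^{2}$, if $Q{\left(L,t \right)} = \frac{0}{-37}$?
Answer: $76729$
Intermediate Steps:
$Q{\left(L,t \right)} = 0$ ($Q{\left(L,t \right)} = 0 \left(- \frac{1}{37}\right) = 0$)
$\left(Q{\left(24,7 \right)} + O\right)^{2} = \left(0 - 277\right)^{2} = \left(-277\right)^{2} = 76729$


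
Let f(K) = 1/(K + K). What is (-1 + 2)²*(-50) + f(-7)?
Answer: -701/14 ≈ -50.071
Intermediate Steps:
f(K) = 1/(2*K)
(-1 + 2)²*(-50) + f(-7) = (-1 + 2)²*(-50) + (½)/(-7) = 1²*(-50) + (½)*(-⅐) = 1*(-50) - 1/14 = -50 - 1/14 = -701/14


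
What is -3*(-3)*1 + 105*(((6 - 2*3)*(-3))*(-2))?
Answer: 9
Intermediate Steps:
-3*(-3)*1 + 105*(((6 - 2*3)*(-3))*(-2)) = 9*1 + 105*(((6 - 1*6)*(-3))*(-2)) = 9 + 105*(((6 - 6)*(-3))*(-2)) = 9 + 105*((0*(-3))*(-2)) = 9 + 105*(0*(-2)) = 9 + 105*0 = 9 + 0 = 9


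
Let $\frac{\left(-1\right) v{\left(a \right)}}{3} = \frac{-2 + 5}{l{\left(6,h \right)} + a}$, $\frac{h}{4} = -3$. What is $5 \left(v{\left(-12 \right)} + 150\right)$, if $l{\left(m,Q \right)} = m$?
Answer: $\frac{1515}{2} \approx 757.5$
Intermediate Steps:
$h = -12$ ($h = 4 \left(-3\right) = -12$)
$v{\left(a \right)} = - \frac{9}{6 + a}$ ($v{\left(a \right)} = - 3 \frac{-2 + 5}{6 + a} = - 3 \frac{3}{6 + a} = - \frac{9}{6 + a}$)
$5 \left(v{\left(-12 \right)} + 150\right) = 5 \left(- \frac{9}{6 - 12} + 150\right) = 5 \left(- \frac{9}{-6} + 150\right) = 5 \left(\left(-9\right) \left(- \frac{1}{6}\right) + 150\right) = 5 \left(\frac{3}{2} + 150\right) = 5 \cdot \frac{303}{2} = \frac{1515}{2}$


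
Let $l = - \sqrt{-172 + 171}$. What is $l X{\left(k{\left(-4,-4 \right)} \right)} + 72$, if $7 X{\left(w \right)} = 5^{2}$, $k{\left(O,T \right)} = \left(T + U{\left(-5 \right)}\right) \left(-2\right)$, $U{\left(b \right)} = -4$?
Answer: $72 - \frac{25 i}{7} \approx 72.0 - 3.5714 i$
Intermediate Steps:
$k{\left(O,T \right)} = 8 - 2 T$ ($k{\left(O,T \right)} = \left(T - 4\right) \left(-2\right) = \left(-4 + T\right) \left(-2\right) = 8 - 2 T$)
$X{\left(w \right)} = \frac{25}{7}$ ($X{\left(w \right)} = \frac{5^{2}}{7} = \frac{1}{7} \cdot 25 = \frac{25}{7}$)
$l = - i$ ($l = - \sqrt{-1} = - i \approx - 1.0 i$)
$l X{\left(k{\left(-4,-4 \right)} \right)} + 72 = - i \frac{25}{7} + 72 = - \frac{25 i}{7} + 72 = 72 - \frac{25 i}{7}$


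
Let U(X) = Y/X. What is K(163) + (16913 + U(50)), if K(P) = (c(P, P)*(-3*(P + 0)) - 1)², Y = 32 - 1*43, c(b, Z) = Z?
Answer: 317669108839/50 ≈ 6.3534e+9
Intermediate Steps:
Y = -11 (Y = 32 - 43 = -11)
U(X) = -11/X
K(P) = (-1 - 3*P²)² (K(P) = (P*(-3*(P + 0)) - 1)² = (P*(-3*P) - 1)² = (-3*P² - 1)² = (-1 - 3*P²)²)
K(163) + (16913 + U(50)) = (1 + 3*163²)² + (16913 - 11/50) = (1 + 3*26569)² + (16913 - 11*1/50) = (1 + 79707)² + (16913 - 11/50) = 79708² + 845639/50 = 6353365264 + 845639/50 = 317669108839/50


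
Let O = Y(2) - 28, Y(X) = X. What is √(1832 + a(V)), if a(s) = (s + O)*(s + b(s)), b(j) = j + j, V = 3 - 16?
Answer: √3353 ≈ 57.905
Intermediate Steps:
V = -13
b(j) = 2*j
O = -26 (O = 2 - 28 = -26)
a(s) = 3*s*(-26 + s) (a(s) = (s - 26)*(s + 2*s) = (-26 + s)*(3*s) = 3*s*(-26 + s))
√(1832 + a(V)) = √(1832 + 3*(-13)*(-26 - 13)) = √(1832 + 3*(-13)*(-39)) = √(1832 + 1521) = √3353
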